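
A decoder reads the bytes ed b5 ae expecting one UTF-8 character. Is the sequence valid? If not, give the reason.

invalid (encodes a surrogate (U+D800–U+DFFF))

Structurally a 3-byte sequence; payload = 0xDD6E.
But 0xDD6E is in U+D800–U+DFFF, the surrogate range. Surrogates are not Unicode scalar values and are forbidden in UTF-8.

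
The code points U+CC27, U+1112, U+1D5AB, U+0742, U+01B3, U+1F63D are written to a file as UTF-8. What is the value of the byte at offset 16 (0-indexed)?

0x98

U+CC27 → 3-byte form EC B0 A7 at offsets 0–2.
U+1112 → 3-byte form E1 84 92 at offsets 3–5.
U+1D5AB → 4-byte form F0 9D 96 AB at offsets 6–9.
U+0742 → 2-byte form DD 82 at offsets 10–11.
U+01B3 → 2-byte form C6 B3 at offsets 12–13.
U+1F63D → 4-byte form F0 9F 98 BD at offsets 14–17.
Offset 16 falls in char 6's range; it's byte 3 of F0 9F 98 BD = 0x98.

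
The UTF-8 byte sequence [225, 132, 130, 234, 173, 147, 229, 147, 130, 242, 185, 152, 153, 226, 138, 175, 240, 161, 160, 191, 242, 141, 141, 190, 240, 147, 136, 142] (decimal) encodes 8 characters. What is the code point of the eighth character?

U+1320E

Offset 0: leading byte 0xE1 = 11100001 → 3-byte char #1 = E1 84 82.
Offset 3: leading byte 0xEA = 11101010 → 3-byte char #2 = EA AD 93.
Offset 6: leading byte 0xE5 = 11100101 → 3-byte char #3 = E5 93 82.
Offset 9: leading byte 0xF2 = 11110010 → 4-byte char #4 = F2 B9 98 99.
Offset 13: leading byte 0xE2 = 11100010 → 3-byte char #5 = E2 8A AF.
Offset 16: leading byte 0xF0 = 11110000 → 4-byte char #6 = F0 A1 A0 BF.
Offset 20: leading byte 0xF2 = 11110010 → 4-byte char #7 = F2 8D 8D BE.
Offset 24: leading byte 0xF0 = 11110000 → 4-byte char #8 = F0 93 88 8E.
Leading byte 0xF0 = 11110000 matches 11110xxx → 4-byte sequence.
Byte 1: 0xF0 = 11110000, payload 000 (3 bits).
Byte 2: 0x93 = 10010011 (10xxxxxx ✓), payload 010011.
Byte 3: 0x88 = 10001000 (10xxxxxx ✓), payload 001000.
Byte 4: 0x8E = 10001110 (10xxxxxx ✓), payload 001110.
Concatenate: 000010011001000001110 = 0x1320E (21 bits → U+1320E).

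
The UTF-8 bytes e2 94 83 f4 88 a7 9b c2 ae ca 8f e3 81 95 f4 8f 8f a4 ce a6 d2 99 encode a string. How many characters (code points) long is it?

8

Byte at offset 0: 0xE2 = 11100010 → 3-byte char (#1). Advance 3.
Byte at offset 3: 0xF4 = 11110100 → 4-byte char (#2). Advance 4.
Byte at offset 7: 0xC2 = 11000010 → 2-byte char (#3). Advance 2.
Byte at offset 9: 0xCA = 11001010 → 2-byte char (#4). Advance 2.
Byte at offset 11: 0xE3 = 11100011 → 3-byte char (#5). Advance 3.
Byte at offset 14: 0xF4 = 11110100 → 4-byte char (#6). Advance 4.
Byte at offset 18: 0xCE = 11001110 → 2-byte char (#7). Advance 2.
Byte at offset 20: 0xD2 = 11010010 → 2-byte char (#8). Advance 2.
Reached end at offset 22 after 8 code points.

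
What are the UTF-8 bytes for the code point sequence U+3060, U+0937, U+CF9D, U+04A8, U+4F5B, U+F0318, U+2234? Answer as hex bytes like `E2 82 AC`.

E3 81 A0 E0 A4 B7 EC BE 9D D2 A8 E4 BD 9B F3 B0 8C 98 E2 88 B4

U+3060: 3-byte form → E3 81 A0.
U+0937: 3-byte form → E0 A4 B7.
U+CF9D: 3-byte form → EC BE 9D.
U+04A8: 2-byte form → D2 A8.
U+4F5B: 3-byte form → E4 BD 9B.
U+F0318: 4-byte form → F3 B0 8C 98.
U+2234: 3-byte form → E2 88 B4.
Concatenated (21 bytes): E3 81 A0 E0 A4 B7 EC BE 9D D2 A8 E4 BD 9B F3 B0 8C 98 E2 88 B4.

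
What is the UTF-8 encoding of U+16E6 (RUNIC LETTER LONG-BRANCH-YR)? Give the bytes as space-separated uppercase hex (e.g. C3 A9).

E1 9B A6

U+16E6 = 0x16E6 = 5862 decimal. In range U+0800–U+FFFF → 3-byte form: 1110xxxx 10xxxxxx 10xxxxxx.
Binary (16 bits): 0001011011100110.
Split 4+6+6: 0001 | 011011 | 100110.
Byte 1: 11100001 = 0xE1.
Byte 2: 10011011 = 0x9B.
Byte 3: 10100110 = 0xA6.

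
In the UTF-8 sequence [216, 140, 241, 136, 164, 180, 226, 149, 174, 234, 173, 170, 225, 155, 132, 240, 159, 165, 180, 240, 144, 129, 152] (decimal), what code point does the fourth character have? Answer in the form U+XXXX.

Offset 0: leading byte 0xD8 = 11011000 → 2-byte char #1 = D8 8C.
Offset 2: leading byte 0xF1 = 11110001 → 4-byte char #2 = F1 88 A4 B4.
Offset 6: leading byte 0xE2 = 11100010 → 3-byte char #3 = E2 95 AE.
Offset 9: leading byte 0xEA = 11101010 → 3-byte char #4 = EA AD AA.
Leading byte 0xEA = 11101010 matches 1110xxxx → 3-byte sequence.
Byte 1: 0xEA = 11101010, payload 1010 (4 bits).
Byte 2: 0xAD = 10101101 (10xxxxxx ✓), payload 101101.
Byte 3: 0xAA = 10101010 (10xxxxxx ✓), payload 101010.
Concatenate: 1010101101101010 = 0xAB6A (16 bits → U+AB6A).

U+AB6A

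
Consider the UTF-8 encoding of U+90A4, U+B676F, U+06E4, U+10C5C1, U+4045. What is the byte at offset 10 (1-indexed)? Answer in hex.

0xF4

1-indexed offset 10 is 0-indexed offset 9.
U+90A4 → 3-byte form E9 82 A4 at offsets 0–2.
U+B676F → 4-byte form F2 B6 9D AF at offsets 3–6.
U+06E4 → 2-byte form DB A4 at offsets 7–8.
U+10C5C1 → 4-byte form F4 8C 97 81 at offsets 9–12.
Offset 9 falls in char 4's range; it's byte 1 of F4 8C 97 81 = 0xF4.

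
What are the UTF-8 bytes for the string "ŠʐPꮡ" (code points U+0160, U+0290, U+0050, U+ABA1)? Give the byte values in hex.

C5 A0 CA 90 50 EA AE A1

U+0160: 2-byte form → C5 A0.
U+0290: 2-byte form → CA 90.
U+0050: 1-byte form → 50.
U+ABA1: 3-byte form → EA AE A1.
Concatenated (8 bytes): C5 A0 CA 90 50 EA AE A1.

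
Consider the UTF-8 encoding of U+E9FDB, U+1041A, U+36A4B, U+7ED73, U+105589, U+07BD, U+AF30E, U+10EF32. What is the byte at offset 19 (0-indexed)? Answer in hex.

0x89

U+E9FDB → 4-byte form F3 A9 BF 9B at offsets 0–3.
U+1041A → 4-byte form F0 90 90 9A at offsets 4–7.
U+36A4B → 4-byte form F0 B6 A9 8B at offsets 8–11.
U+7ED73 → 4-byte form F1 BE B5 B3 at offsets 12–15.
U+105589 → 4-byte form F4 85 96 89 at offsets 16–19.
Offset 19 falls in char 5's range; it's byte 4 of F4 85 96 89 = 0x89.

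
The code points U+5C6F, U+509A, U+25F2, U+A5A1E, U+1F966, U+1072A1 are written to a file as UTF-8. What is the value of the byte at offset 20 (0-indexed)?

0xA1

U+5C6F → 3-byte form E5 B1 AF at offsets 0–2.
U+509A → 3-byte form E5 82 9A at offsets 3–5.
U+25F2 → 3-byte form E2 97 B2 at offsets 6–8.
U+A5A1E → 4-byte form F2 A5 A8 9E at offsets 9–12.
U+1F966 → 4-byte form F0 9F A5 A6 at offsets 13–16.
U+1072A1 → 4-byte form F4 87 8A A1 at offsets 17–20.
Offset 20 falls in char 6's range; it's byte 4 of F4 87 8A A1 = 0xA1.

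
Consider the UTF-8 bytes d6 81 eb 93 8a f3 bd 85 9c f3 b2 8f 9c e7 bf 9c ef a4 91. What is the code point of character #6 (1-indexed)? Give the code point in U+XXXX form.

U+F911

Offset 0: leading byte 0xD6 = 11010110 → 2-byte char #1 = D6 81.
Offset 2: leading byte 0xEB = 11101011 → 3-byte char #2 = EB 93 8A.
Offset 5: leading byte 0xF3 = 11110011 → 4-byte char #3 = F3 BD 85 9C.
Offset 9: leading byte 0xF3 = 11110011 → 4-byte char #4 = F3 B2 8F 9C.
Offset 13: leading byte 0xE7 = 11100111 → 3-byte char #5 = E7 BF 9C.
Offset 16: leading byte 0xEF = 11101111 → 3-byte char #6 = EF A4 91.
Leading byte 0xEF = 11101111 matches 1110xxxx → 3-byte sequence.
Byte 1: 0xEF = 11101111, payload 1111 (4 bits).
Byte 2: 0xA4 = 10100100 (10xxxxxx ✓), payload 100100.
Byte 3: 0x91 = 10010001 (10xxxxxx ✓), payload 010001.
Concatenate: 1111100100010001 = 0xF911 (16 bits → U+F911).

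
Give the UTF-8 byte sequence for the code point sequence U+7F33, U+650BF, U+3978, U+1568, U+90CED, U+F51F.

E7 BC B3 F1 A5 82 BF E3 A5 B8 E1 95 A8 F2 90 B3 AD EF 94 9F

U+7F33: 3-byte form → E7 BC B3.
U+650BF: 4-byte form → F1 A5 82 BF.
U+3978: 3-byte form → E3 A5 B8.
U+1568: 3-byte form → E1 95 A8.
U+90CED: 4-byte form → F2 90 B3 AD.
U+F51F: 3-byte form → EF 94 9F.
Concatenated (20 bytes): E7 BC B3 F1 A5 82 BF E3 A5 B8 E1 95 A8 F2 90 B3 AD EF 94 9F.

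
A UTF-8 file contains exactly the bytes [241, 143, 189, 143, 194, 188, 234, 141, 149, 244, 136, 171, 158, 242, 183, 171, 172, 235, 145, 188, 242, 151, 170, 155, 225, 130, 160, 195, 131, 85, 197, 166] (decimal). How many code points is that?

11

Byte at offset 0: 0xF1 = 11110001 → 4-byte char (#1). Advance 4.
Byte at offset 4: 0xC2 = 11000010 → 2-byte char (#2). Advance 2.
Byte at offset 6: 0xEA = 11101010 → 3-byte char (#3). Advance 3.
Byte at offset 9: 0xF4 = 11110100 → 4-byte char (#4). Advance 4.
Byte at offset 13: 0xF2 = 11110010 → 4-byte char (#5). Advance 4.
Byte at offset 17: 0xEB = 11101011 → 3-byte char (#6). Advance 3.
Byte at offset 20: 0xF2 = 11110010 → 4-byte char (#7). Advance 4.
Byte at offset 24: 0xE1 = 11100001 → 3-byte char (#8). Advance 3.
Byte at offset 27: 0xC3 = 11000011 → 2-byte char (#9). Advance 2.
Byte at offset 29: 0x55 = 01010101 → 1-byte char (#10). Advance 1.
Byte at offset 30: 0xC5 = 11000101 → 2-byte char (#11). Advance 2.
Reached end at offset 32 after 11 code points.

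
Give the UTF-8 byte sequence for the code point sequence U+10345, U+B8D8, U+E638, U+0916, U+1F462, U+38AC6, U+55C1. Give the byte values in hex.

U+10345: 4-byte form → F0 90 8D 85.
U+B8D8: 3-byte form → EB A3 98.
U+E638: 3-byte form → EE 98 B8.
U+0916: 3-byte form → E0 A4 96.
U+1F462: 4-byte form → F0 9F 91 A2.
U+38AC6: 4-byte form → F0 B8 AB 86.
U+55C1: 3-byte form → E5 97 81.
Concatenated (24 bytes): F0 90 8D 85 EB A3 98 EE 98 B8 E0 A4 96 F0 9F 91 A2 F0 B8 AB 86 E5 97 81.

F0 90 8D 85 EB A3 98 EE 98 B8 E0 A4 96 F0 9F 91 A2 F0 B8 AB 86 E5 97 81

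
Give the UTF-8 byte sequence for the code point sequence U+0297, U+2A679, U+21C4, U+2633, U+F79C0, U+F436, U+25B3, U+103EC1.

CA 97 F0 AA 99 B9 E2 87 84 E2 98 B3 F3 B7 A7 80 EF 90 B6 E2 96 B3 F4 83 BB 81

U+0297: 2-byte form → CA 97.
U+2A679: 4-byte form → F0 AA 99 B9.
U+21C4: 3-byte form → E2 87 84.
U+2633: 3-byte form → E2 98 B3.
U+F79C0: 4-byte form → F3 B7 A7 80.
U+F436: 3-byte form → EF 90 B6.
U+25B3: 3-byte form → E2 96 B3.
U+103EC1: 4-byte form → F4 83 BB 81.
Concatenated (26 bytes): CA 97 F0 AA 99 B9 E2 87 84 E2 98 B3 F3 B7 A7 80 EF 90 B6 E2 96 B3 F4 83 BB 81.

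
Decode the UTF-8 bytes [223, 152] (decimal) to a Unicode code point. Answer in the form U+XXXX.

Leading byte 0xDF = 11011111 matches 110xxxxx → 2-byte sequence.
Byte 1: 0xDF = 11011111, payload 11111 (5 bits).
Byte 2: 0x98 = 10011000 (10xxxxxx ✓), payload 011000.
Concatenate: 11111011000 = 0x7D8 (11 bits → U+07D8).

U+07D8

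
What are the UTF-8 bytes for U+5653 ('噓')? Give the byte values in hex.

U+5653 = 0x5653 = 22099 decimal. In range U+0800–U+FFFF → 3-byte form: 1110xxxx 10xxxxxx 10xxxxxx.
Binary (16 bits): 0101011001010011.
Split 4+6+6: 0101 | 011001 | 010011.
Byte 1: 11100101 = 0xE5.
Byte 2: 10011001 = 0x99.
Byte 3: 10010011 = 0x93.

E5 99 93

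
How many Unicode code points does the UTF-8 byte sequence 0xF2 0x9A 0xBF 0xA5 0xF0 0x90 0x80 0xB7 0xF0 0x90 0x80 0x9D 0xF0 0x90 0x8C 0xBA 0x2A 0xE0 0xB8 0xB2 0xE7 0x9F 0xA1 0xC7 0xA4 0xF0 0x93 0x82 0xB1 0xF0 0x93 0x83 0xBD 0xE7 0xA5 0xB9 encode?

11

Byte at offset 0: 0xF2 = 11110010 → 4-byte char (#1). Advance 4.
Byte at offset 4: 0xF0 = 11110000 → 4-byte char (#2). Advance 4.
Byte at offset 8: 0xF0 = 11110000 → 4-byte char (#3). Advance 4.
Byte at offset 12: 0xF0 = 11110000 → 4-byte char (#4). Advance 4.
Byte at offset 16: 0x2A = 00101010 → 1-byte char (#5). Advance 1.
Byte at offset 17: 0xE0 = 11100000 → 3-byte char (#6). Advance 3.
Byte at offset 20: 0xE7 = 11100111 → 3-byte char (#7). Advance 3.
Byte at offset 23: 0xC7 = 11000111 → 2-byte char (#8). Advance 2.
Byte at offset 25: 0xF0 = 11110000 → 4-byte char (#9). Advance 4.
Byte at offset 29: 0xF0 = 11110000 → 4-byte char (#10). Advance 4.
Byte at offset 33: 0xE7 = 11100111 → 3-byte char (#11). Advance 3.
Reached end at offset 36 after 11 code points.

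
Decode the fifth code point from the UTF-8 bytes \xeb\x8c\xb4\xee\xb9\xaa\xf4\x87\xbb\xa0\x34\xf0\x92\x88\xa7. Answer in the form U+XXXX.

U+12227

Offset 0: leading byte 0xEB = 11101011 → 3-byte char #1 = EB 8C B4.
Offset 3: leading byte 0xEE = 11101110 → 3-byte char #2 = EE B9 AA.
Offset 6: leading byte 0xF4 = 11110100 → 4-byte char #3 = F4 87 BB A0.
Offset 10: leading byte 0x34 = 00110100 → 1-byte char #4 = 34.
Offset 11: leading byte 0xF0 = 11110000 → 4-byte char #5 = F0 92 88 A7.
Leading byte 0xF0 = 11110000 matches 11110xxx → 4-byte sequence.
Byte 1: 0xF0 = 11110000, payload 000 (3 bits).
Byte 2: 0x92 = 10010010 (10xxxxxx ✓), payload 010010.
Byte 3: 0x88 = 10001000 (10xxxxxx ✓), payload 001000.
Byte 4: 0xA7 = 10100111 (10xxxxxx ✓), payload 100111.
Concatenate: 000010010001000100111 = 0x12227 (21 bits → U+12227).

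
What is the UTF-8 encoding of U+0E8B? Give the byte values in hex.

U+0E8B = 0xE8B = 3723 decimal. In range U+0800–U+FFFF → 3-byte form: 1110xxxx 10xxxxxx 10xxxxxx.
Binary (16 bits): 0000111010001011.
Split 4+6+6: 0000 | 111010 | 001011.
Byte 1: 11100000 = 0xE0.
Byte 2: 10111010 = 0xBA.
Byte 3: 10001011 = 0x8B.

E0 BA 8B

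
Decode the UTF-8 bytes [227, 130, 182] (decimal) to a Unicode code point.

Leading byte 0xE3 = 11100011 matches 1110xxxx → 3-byte sequence.
Byte 1: 0xE3 = 11100011, payload 0011 (4 bits).
Byte 2: 0x82 = 10000010 (10xxxxxx ✓), payload 000010.
Byte 3: 0xB6 = 10110110 (10xxxxxx ✓), payload 110110.
Concatenate: 0011000010110110 = 0x30B6 (16 bits → U+30B6).

U+30B6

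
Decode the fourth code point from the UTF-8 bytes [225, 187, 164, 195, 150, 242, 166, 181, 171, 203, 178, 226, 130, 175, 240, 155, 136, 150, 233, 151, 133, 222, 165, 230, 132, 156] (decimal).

Offset 0: leading byte 0xE1 = 11100001 → 3-byte char #1 = E1 BB A4.
Offset 3: leading byte 0xC3 = 11000011 → 2-byte char #2 = C3 96.
Offset 5: leading byte 0xF2 = 11110010 → 4-byte char #3 = F2 A6 B5 AB.
Offset 9: leading byte 0xCB = 11001011 → 2-byte char #4 = CB B2.
Leading byte 0xCB = 11001011 matches 110xxxxx → 2-byte sequence.
Byte 1: 0xCB = 11001011, payload 01011 (5 bits).
Byte 2: 0xB2 = 10110010 (10xxxxxx ✓), payload 110010.
Concatenate: 01011110010 = 0x2F2 (11 bits → U+02F2).

U+02F2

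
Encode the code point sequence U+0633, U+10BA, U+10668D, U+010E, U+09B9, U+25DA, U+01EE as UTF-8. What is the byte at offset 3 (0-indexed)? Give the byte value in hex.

U+0633 → 2-byte form D8 B3 at offsets 0–1.
U+10BA → 3-byte form E1 82 BA at offsets 2–4.
Offset 3 falls in char 2's range; it's byte 2 of E1 82 BA = 0x82.

0x82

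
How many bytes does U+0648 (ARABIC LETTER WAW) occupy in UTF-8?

U+0648 = 0x648. UTF-8 uses 1 byte below 0x80, 2 below 0x800, 3 below 0x10000, 4 up to 0x10FFFF. 0x648 is in U+0080–U+07FF → 2 bytes.

2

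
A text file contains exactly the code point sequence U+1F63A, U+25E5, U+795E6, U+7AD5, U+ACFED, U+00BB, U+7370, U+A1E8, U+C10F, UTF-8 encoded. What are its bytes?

F0 9F 98 BA E2 97 A5 F1 B9 97 A6 E7 AB 95 F2 AC BF AD C2 BB E7 8D B0 EA 87 A8 EC 84 8F

U+1F63A: 4-byte form → F0 9F 98 BA.
U+25E5: 3-byte form → E2 97 A5.
U+795E6: 4-byte form → F1 B9 97 A6.
U+7AD5: 3-byte form → E7 AB 95.
U+ACFED: 4-byte form → F2 AC BF AD.
U+00BB: 2-byte form → C2 BB.
U+7370: 3-byte form → E7 8D B0.
U+A1E8: 3-byte form → EA 87 A8.
U+C10F: 3-byte form → EC 84 8F.
Concatenated (29 bytes): F0 9F 98 BA E2 97 A5 F1 B9 97 A6 E7 AB 95 F2 AC BF AD C2 BB E7 8D B0 EA 87 A8 EC 84 8F.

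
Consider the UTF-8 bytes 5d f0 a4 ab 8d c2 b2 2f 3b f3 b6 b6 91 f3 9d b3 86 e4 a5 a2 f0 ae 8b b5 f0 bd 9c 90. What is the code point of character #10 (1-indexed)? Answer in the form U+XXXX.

U+3D710

Offset 0: leading byte 0x5D = 01011101 → 1-byte char #1 = 5D.
Offset 1: leading byte 0xF0 = 11110000 → 4-byte char #2 = F0 A4 AB 8D.
Offset 5: leading byte 0xC2 = 11000010 → 2-byte char #3 = C2 B2.
Offset 7: leading byte 0x2F = 00101111 → 1-byte char #4 = 2F.
Offset 8: leading byte 0x3B = 00111011 → 1-byte char #5 = 3B.
Offset 9: leading byte 0xF3 = 11110011 → 4-byte char #6 = F3 B6 B6 91.
Offset 13: leading byte 0xF3 = 11110011 → 4-byte char #7 = F3 9D B3 86.
Offset 17: leading byte 0xE4 = 11100100 → 3-byte char #8 = E4 A5 A2.
Offset 20: leading byte 0xF0 = 11110000 → 4-byte char #9 = F0 AE 8B B5.
Offset 24: leading byte 0xF0 = 11110000 → 4-byte char #10 = F0 BD 9C 90.
Leading byte 0xF0 = 11110000 matches 11110xxx → 4-byte sequence.
Byte 1: 0xF0 = 11110000, payload 000 (3 bits).
Byte 2: 0xBD = 10111101 (10xxxxxx ✓), payload 111101.
Byte 3: 0x9C = 10011100 (10xxxxxx ✓), payload 011100.
Byte 4: 0x90 = 10010000 (10xxxxxx ✓), payload 010000.
Concatenate: 000111101011100010000 = 0x3D710 (21 bits → U+3D710).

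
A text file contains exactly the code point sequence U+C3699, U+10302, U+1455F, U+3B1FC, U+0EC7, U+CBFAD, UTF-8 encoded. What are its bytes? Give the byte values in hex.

U+C3699: 4-byte form → F3 83 9A 99.
U+10302: 4-byte form → F0 90 8C 82.
U+1455F: 4-byte form → F0 94 95 9F.
U+3B1FC: 4-byte form → F0 BB 87 BC.
U+0EC7: 3-byte form → E0 BB 87.
U+CBFAD: 4-byte form → F3 8B BE AD.
Concatenated (23 bytes): F3 83 9A 99 F0 90 8C 82 F0 94 95 9F F0 BB 87 BC E0 BB 87 F3 8B BE AD.

F3 83 9A 99 F0 90 8C 82 F0 94 95 9F F0 BB 87 BC E0 BB 87 F3 8B BE AD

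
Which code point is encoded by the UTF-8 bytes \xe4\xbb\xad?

U+4EED

Leading byte 0xE4 = 11100100 matches 1110xxxx → 3-byte sequence.
Byte 1: 0xE4 = 11100100, payload 0100 (4 bits).
Byte 2: 0xBB = 10111011 (10xxxxxx ✓), payload 111011.
Byte 3: 0xAD = 10101101 (10xxxxxx ✓), payload 101101.
Concatenate: 0100111011101101 = 0x4EED (16 bits → U+4EED).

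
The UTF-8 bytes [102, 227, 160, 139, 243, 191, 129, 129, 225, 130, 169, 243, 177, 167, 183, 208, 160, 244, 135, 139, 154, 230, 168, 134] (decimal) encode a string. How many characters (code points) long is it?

8

Byte at offset 0: 0x66 = 01100110 → 1-byte char (#1). Advance 1.
Byte at offset 1: 0xE3 = 11100011 → 3-byte char (#2). Advance 3.
Byte at offset 4: 0xF3 = 11110011 → 4-byte char (#3). Advance 4.
Byte at offset 8: 0xE1 = 11100001 → 3-byte char (#4). Advance 3.
Byte at offset 11: 0xF3 = 11110011 → 4-byte char (#5). Advance 4.
Byte at offset 15: 0xD0 = 11010000 → 2-byte char (#6). Advance 2.
Byte at offset 17: 0xF4 = 11110100 → 4-byte char (#7). Advance 4.
Byte at offset 21: 0xE6 = 11100110 → 3-byte char (#8). Advance 3.
Reached end at offset 24 after 8 code points.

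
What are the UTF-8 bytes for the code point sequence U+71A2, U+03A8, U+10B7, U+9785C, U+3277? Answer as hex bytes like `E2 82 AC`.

U+71A2: 3-byte form → E7 86 A2.
U+03A8: 2-byte form → CE A8.
U+10B7: 3-byte form → E1 82 B7.
U+9785C: 4-byte form → F2 97 A1 9C.
U+3277: 3-byte form → E3 89 B7.
Concatenated (15 bytes): E7 86 A2 CE A8 E1 82 B7 F2 97 A1 9C E3 89 B7.

E7 86 A2 CE A8 E1 82 B7 F2 97 A1 9C E3 89 B7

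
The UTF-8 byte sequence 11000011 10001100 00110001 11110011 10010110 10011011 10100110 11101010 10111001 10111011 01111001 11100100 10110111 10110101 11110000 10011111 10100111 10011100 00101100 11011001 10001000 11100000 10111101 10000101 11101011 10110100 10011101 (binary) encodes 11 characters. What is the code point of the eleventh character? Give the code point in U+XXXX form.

U+BD1D

Offset 0: leading byte 0xC3 = 11000011 → 2-byte char #1 = C3 8C.
Offset 2: leading byte 0x31 = 00110001 → 1-byte char #2 = 31.
Offset 3: leading byte 0xF3 = 11110011 → 4-byte char #3 = F3 96 9B A6.
Offset 7: leading byte 0xEA = 11101010 → 3-byte char #4 = EA B9 BB.
Offset 10: leading byte 0x79 = 01111001 → 1-byte char #5 = 79.
Offset 11: leading byte 0xE4 = 11100100 → 3-byte char #6 = E4 B7 B5.
Offset 14: leading byte 0xF0 = 11110000 → 4-byte char #7 = F0 9F A7 9C.
Offset 18: leading byte 0x2C = 00101100 → 1-byte char #8 = 2C.
Offset 19: leading byte 0xD9 = 11011001 → 2-byte char #9 = D9 88.
Offset 21: leading byte 0xE0 = 11100000 → 3-byte char #10 = E0 BD 85.
Offset 24: leading byte 0xEB = 11101011 → 3-byte char #11 = EB B4 9D.
Leading byte 0xEB = 11101011 matches 1110xxxx → 3-byte sequence.
Byte 1: 0xEB = 11101011, payload 1011 (4 bits).
Byte 2: 0xB4 = 10110100 (10xxxxxx ✓), payload 110100.
Byte 3: 0x9D = 10011101 (10xxxxxx ✓), payload 011101.
Concatenate: 1011110100011101 = 0xBD1D (16 bits → U+BD1D).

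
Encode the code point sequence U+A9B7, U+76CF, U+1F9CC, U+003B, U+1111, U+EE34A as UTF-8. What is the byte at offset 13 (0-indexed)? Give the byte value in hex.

U+A9B7 → 3-byte form EA A6 B7 at offsets 0–2.
U+76CF → 3-byte form E7 9B 8F at offsets 3–5.
U+1F9CC → 4-byte form F0 9F A7 8C at offsets 6–9.
U+003B → 1-byte form 3B at offsets 10–10.
U+1111 → 3-byte form E1 84 91 at offsets 11–13.
Offset 13 falls in char 5's range; it's byte 3 of E1 84 91 = 0x91.

0x91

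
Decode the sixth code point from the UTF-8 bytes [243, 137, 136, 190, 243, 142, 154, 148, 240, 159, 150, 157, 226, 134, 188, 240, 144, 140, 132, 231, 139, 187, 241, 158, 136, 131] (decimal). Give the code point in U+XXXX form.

Offset 0: leading byte 0xF3 = 11110011 → 4-byte char #1 = F3 89 88 BE.
Offset 4: leading byte 0xF3 = 11110011 → 4-byte char #2 = F3 8E 9A 94.
Offset 8: leading byte 0xF0 = 11110000 → 4-byte char #3 = F0 9F 96 9D.
Offset 12: leading byte 0xE2 = 11100010 → 3-byte char #4 = E2 86 BC.
Offset 15: leading byte 0xF0 = 11110000 → 4-byte char #5 = F0 90 8C 84.
Offset 19: leading byte 0xE7 = 11100111 → 3-byte char #6 = E7 8B BB.
Leading byte 0xE7 = 11100111 matches 1110xxxx → 3-byte sequence.
Byte 1: 0xE7 = 11100111, payload 0111 (4 bits).
Byte 2: 0x8B = 10001011 (10xxxxxx ✓), payload 001011.
Byte 3: 0xBB = 10111011 (10xxxxxx ✓), payload 111011.
Concatenate: 0111001011111011 = 0x72FB (16 bits → U+72FB).

U+72FB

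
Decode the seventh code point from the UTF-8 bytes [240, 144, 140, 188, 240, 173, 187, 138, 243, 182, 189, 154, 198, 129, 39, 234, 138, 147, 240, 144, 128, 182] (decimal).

Offset 0: leading byte 0xF0 = 11110000 → 4-byte char #1 = F0 90 8C BC.
Offset 4: leading byte 0xF0 = 11110000 → 4-byte char #2 = F0 AD BB 8A.
Offset 8: leading byte 0xF3 = 11110011 → 4-byte char #3 = F3 B6 BD 9A.
Offset 12: leading byte 0xC6 = 11000110 → 2-byte char #4 = C6 81.
Offset 14: leading byte 0x27 = 00100111 → 1-byte char #5 = 27.
Offset 15: leading byte 0xEA = 11101010 → 3-byte char #6 = EA 8A 93.
Offset 18: leading byte 0xF0 = 11110000 → 4-byte char #7 = F0 90 80 B6.
Leading byte 0xF0 = 11110000 matches 11110xxx → 4-byte sequence.
Byte 1: 0xF0 = 11110000, payload 000 (3 bits).
Byte 2: 0x90 = 10010000 (10xxxxxx ✓), payload 010000.
Byte 3: 0x80 = 10000000 (10xxxxxx ✓), payload 000000.
Byte 4: 0xB6 = 10110110 (10xxxxxx ✓), payload 110110.
Concatenate: 000010000000000110110 = 0x10036 (21 bits → U+10036).

U+10036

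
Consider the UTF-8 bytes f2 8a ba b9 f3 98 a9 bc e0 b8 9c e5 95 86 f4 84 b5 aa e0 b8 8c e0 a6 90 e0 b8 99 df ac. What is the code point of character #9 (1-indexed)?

Offset 0: leading byte 0xF2 = 11110010 → 4-byte char #1 = F2 8A BA B9.
Offset 4: leading byte 0xF3 = 11110011 → 4-byte char #2 = F3 98 A9 BC.
Offset 8: leading byte 0xE0 = 11100000 → 3-byte char #3 = E0 B8 9C.
Offset 11: leading byte 0xE5 = 11100101 → 3-byte char #4 = E5 95 86.
Offset 14: leading byte 0xF4 = 11110100 → 4-byte char #5 = F4 84 B5 AA.
Offset 18: leading byte 0xE0 = 11100000 → 3-byte char #6 = E0 B8 8C.
Offset 21: leading byte 0xE0 = 11100000 → 3-byte char #7 = E0 A6 90.
Offset 24: leading byte 0xE0 = 11100000 → 3-byte char #8 = E0 B8 99.
Offset 27: leading byte 0xDF = 11011111 → 2-byte char #9 = DF AC.
Leading byte 0xDF = 11011111 matches 110xxxxx → 2-byte sequence.
Byte 1: 0xDF = 11011111, payload 11111 (5 bits).
Byte 2: 0xAC = 10101100 (10xxxxxx ✓), payload 101100.
Concatenate: 11111101100 = 0x7EC (11 bits → U+07EC).

U+07EC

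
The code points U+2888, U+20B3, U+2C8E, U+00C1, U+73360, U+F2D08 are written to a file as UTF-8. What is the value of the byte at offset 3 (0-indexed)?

0xE2

U+2888 → 3-byte form E2 A2 88 at offsets 0–2.
U+20B3 → 3-byte form E2 82 B3 at offsets 3–5.
Offset 3 falls in char 2's range; it's byte 1 of E2 82 B3 = 0xE2.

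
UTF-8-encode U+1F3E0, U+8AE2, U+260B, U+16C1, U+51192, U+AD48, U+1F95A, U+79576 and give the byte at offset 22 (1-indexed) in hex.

0x9F

1-indexed offset 22 is 0-indexed offset 21.
U+1F3E0 → 4-byte form F0 9F 8F A0 at offsets 0–3.
U+8AE2 → 3-byte form E8 AB A2 at offsets 4–6.
U+260B → 3-byte form E2 98 8B at offsets 7–9.
U+16C1 → 3-byte form E1 9B 81 at offsets 10–12.
U+51192 → 4-byte form F1 91 86 92 at offsets 13–16.
U+AD48 → 3-byte form EA B5 88 at offsets 17–19.
U+1F95A → 4-byte form F0 9F A5 9A at offsets 20–23.
Offset 21 falls in char 7's range; it's byte 2 of F0 9F A5 9A = 0x9F.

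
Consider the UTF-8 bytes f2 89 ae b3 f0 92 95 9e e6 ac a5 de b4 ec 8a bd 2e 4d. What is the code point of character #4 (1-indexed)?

U+07B4

Offset 0: leading byte 0xF2 = 11110010 → 4-byte char #1 = F2 89 AE B3.
Offset 4: leading byte 0xF0 = 11110000 → 4-byte char #2 = F0 92 95 9E.
Offset 8: leading byte 0xE6 = 11100110 → 3-byte char #3 = E6 AC A5.
Offset 11: leading byte 0xDE = 11011110 → 2-byte char #4 = DE B4.
Leading byte 0xDE = 11011110 matches 110xxxxx → 2-byte sequence.
Byte 1: 0xDE = 11011110, payload 11110 (5 bits).
Byte 2: 0xB4 = 10110100 (10xxxxxx ✓), payload 110100.
Concatenate: 11110110100 = 0x7B4 (11 bits → U+07B4).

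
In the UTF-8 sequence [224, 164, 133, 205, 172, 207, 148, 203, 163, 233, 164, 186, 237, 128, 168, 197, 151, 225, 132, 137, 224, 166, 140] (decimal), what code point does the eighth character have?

Offset 0: leading byte 0xE0 = 11100000 → 3-byte char #1 = E0 A4 85.
Offset 3: leading byte 0xCD = 11001101 → 2-byte char #2 = CD AC.
Offset 5: leading byte 0xCF = 11001111 → 2-byte char #3 = CF 94.
Offset 7: leading byte 0xCB = 11001011 → 2-byte char #4 = CB A3.
Offset 9: leading byte 0xE9 = 11101001 → 3-byte char #5 = E9 A4 BA.
Offset 12: leading byte 0xED = 11101101 → 3-byte char #6 = ED 80 A8.
Offset 15: leading byte 0xC5 = 11000101 → 2-byte char #7 = C5 97.
Offset 17: leading byte 0xE1 = 11100001 → 3-byte char #8 = E1 84 89.
Leading byte 0xE1 = 11100001 matches 1110xxxx → 3-byte sequence.
Byte 1: 0xE1 = 11100001, payload 0001 (4 bits).
Byte 2: 0x84 = 10000100 (10xxxxxx ✓), payload 000100.
Byte 3: 0x89 = 10001001 (10xxxxxx ✓), payload 001001.
Concatenate: 0001000100001001 = 0x1109 (16 bits → U+1109).

U+1109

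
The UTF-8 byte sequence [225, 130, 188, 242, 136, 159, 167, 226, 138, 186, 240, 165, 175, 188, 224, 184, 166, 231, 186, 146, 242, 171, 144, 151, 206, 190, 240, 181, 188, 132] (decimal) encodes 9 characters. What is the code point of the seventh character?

U+AB417

Offset 0: leading byte 0xE1 = 11100001 → 3-byte char #1 = E1 82 BC.
Offset 3: leading byte 0xF2 = 11110010 → 4-byte char #2 = F2 88 9F A7.
Offset 7: leading byte 0xE2 = 11100010 → 3-byte char #3 = E2 8A BA.
Offset 10: leading byte 0xF0 = 11110000 → 4-byte char #4 = F0 A5 AF BC.
Offset 14: leading byte 0xE0 = 11100000 → 3-byte char #5 = E0 B8 A6.
Offset 17: leading byte 0xE7 = 11100111 → 3-byte char #6 = E7 BA 92.
Offset 20: leading byte 0xF2 = 11110010 → 4-byte char #7 = F2 AB 90 97.
Leading byte 0xF2 = 11110010 matches 11110xxx → 4-byte sequence.
Byte 1: 0xF2 = 11110010, payload 010 (3 bits).
Byte 2: 0xAB = 10101011 (10xxxxxx ✓), payload 101011.
Byte 3: 0x90 = 10010000 (10xxxxxx ✓), payload 010000.
Byte 4: 0x97 = 10010111 (10xxxxxx ✓), payload 010111.
Concatenate: 010101011010000010111 = 0xAB417 (21 bits → U+AB417).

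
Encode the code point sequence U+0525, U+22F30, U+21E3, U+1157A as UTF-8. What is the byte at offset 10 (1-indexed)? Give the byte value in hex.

1-indexed offset 10 is 0-indexed offset 9.
U+0525 → 2-byte form D4 A5 at offsets 0–1.
U+22F30 → 4-byte form F0 A2 BC B0 at offsets 2–5.
U+21E3 → 3-byte form E2 87 A3 at offsets 6–8.
U+1157A → 4-byte form F0 91 95 BA at offsets 9–12.
Offset 9 falls in char 4's range; it's byte 1 of F0 91 95 BA = 0xF0.

0xF0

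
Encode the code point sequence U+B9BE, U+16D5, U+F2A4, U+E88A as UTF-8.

EB A6 BE E1 9B 95 EF 8A A4 EE A2 8A

U+B9BE: 3-byte form → EB A6 BE.
U+16D5: 3-byte form → E1 9B 95.
U+F2A4: 3-byte form → EF 8A A4.
U+E88A: 3-byte form → EE A2 8A.
Concatenated (12 bytes): EB A6 BE E1 9B 95 EF 8A A4 EE A2 8A.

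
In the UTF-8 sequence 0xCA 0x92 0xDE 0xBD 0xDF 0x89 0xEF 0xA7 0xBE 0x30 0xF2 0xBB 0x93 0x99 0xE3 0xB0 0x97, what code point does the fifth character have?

U+0030

Offset 0: leading byte 0xCA = 11001010 → 2-byte char #1 = CA 92.
Offset 2: leading byte 0xDE = 11011110 → 2-byte char #2 = DE BD.
Offset 4: leading byte 0xDF = 11011111 → 2-byte char #3 = DF 89.
Offset 6: leading byte 0xEF = 11101111 → 3-byte char #4 = EF A7 BE.
Offset 9: leading byte 0x30 = 00110000 → 1-byte char #5 = 30.
Leading byte 0x30 = 00110000 matches 0xxxxxxx → 1-byte sequence.
Byte 1: 0x30 = 00110000, payload 0110000 (7 bits).
Concatenate: 0110000 = 0x30 (7 bits → U+0030).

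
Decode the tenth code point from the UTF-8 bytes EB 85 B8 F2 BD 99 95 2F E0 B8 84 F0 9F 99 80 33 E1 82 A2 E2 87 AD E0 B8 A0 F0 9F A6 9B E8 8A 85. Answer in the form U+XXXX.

Offset 0: leading byte 0xEB = 11101011 → 3-byte char #1 = EB 85 B8.
Offset 3: leading byte 0xF2 = 11110010 → 4-byte char #2 = F2 BD 99 95.
Offset 7: leading byte 0x2F = 00101111 → 1-byte char #3 = 2F.
Offset 8: leading byte 0xE0 = 11100000 → 3-byte char #4 = E0 B8 84.
Offset 11: leading byte 0xF0 = 11110000 → 4-byte char #5 = F0 9F 99 80.
Offset 15: leading byte 0x33 = 00110011 → 1-byte char #6 = 33.
Offset 16: leading byte 0xE1 = 11100001 → 3-byte char #7 = E1 82 A2.
Offset 19: leading byte 0xE2 = 11100010 → 3-byte char #8 = E2 87 AD.
Offset 22: leading byte 0xE0 = 11100000 → 3-byte char #9 = E0 B8 A0.
Offset 25: leading byte 0xF0 = 11110000 → 4-byte char #10 = F0 9F A6 9B.
Leading byte 0xF0 = 11110000 matches 11110xxx → 4-byte sequence.
Byte 1: 0xF0 = 11110000, payload 000 (3 bits).
Byte 2: 0x9F = 10011111 (10xxxxxx ✓), payload 011111.
Byte 3: 0xA6 = 10100110 (10xxxxxx ✓), payload 100110.
Byte 4: 0x9B = 10011011 (10xxxxxx ✓), payload 011011.
Concatenate: 000011111100110011011 = 0x1F99B (21 bits → U+1F99B).

U+1F99B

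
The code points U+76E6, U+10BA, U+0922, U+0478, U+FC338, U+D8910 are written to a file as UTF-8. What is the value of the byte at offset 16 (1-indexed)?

1-indexed offset 16 is 0-indexed offset 15.
U+76E6 → 3-byte form E7 9B A6 at offsets 0–2.
U+10BA → 3-byte form E1 82 BA at offsets 3–5.
U+0922 → 3-byte form E0 A4 A2 at offsets 6–8.
U+0478 → 2-byte form D1 B8 at offsets 9–10.
U+FC338 → 4-byte form F3 BC 8C B8 at offsets 11–14.
U+D8910 → 4-byte form F3 98 A4 90 at offsets 15–18.
Offset 15 falls in char 6's range; it's byte 1 of F3 98 A4 90 = 0xF3.

0xF3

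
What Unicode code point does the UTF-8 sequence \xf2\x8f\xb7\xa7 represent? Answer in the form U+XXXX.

Leading byte 0xF2 = 11110010 matches 11110xxx → 4-byte sequence.
Byte 1: 0xF2 = 11110010, payload 010 (3 bits).
Byte 2: 0x8F = 10001111 (10xxxxxx ✓), payload 001111.
Byte 3: 0xB7 = 10110111 (10xxxxxx ✓), payload 110111.
Byte 4: 0xA7 = 10100111 (10xxxxxx ✓), payload 100111.
Concatenate: 010001111110111100111 = 0x8FDE7 (21 bits → U+8FDE7).

U+8FDE7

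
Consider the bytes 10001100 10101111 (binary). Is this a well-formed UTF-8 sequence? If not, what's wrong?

Byte 0x8C = 10001100 has the form 10xxxxxx — a continuation byte — but there is no preceding leading byte.

invalid (continuation byte with no leading byte)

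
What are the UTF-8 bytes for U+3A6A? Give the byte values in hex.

E3 A9 AA

U+3A6A = 0x3A6A = 14954 decimal. In range U+0800–U+FFFF → 3-byte form: 1110xxxx 10xxxxxx 10xxxxxx.
Binary (16 bits): 0011101001101010.
Split 4+6+6: 0011 | 101001 | 101010.
Byte 1: 11100011 = 0xE3.
Byte 2: 10101001 = 0xA9.
Byte 3: 10101010 = 0xAA.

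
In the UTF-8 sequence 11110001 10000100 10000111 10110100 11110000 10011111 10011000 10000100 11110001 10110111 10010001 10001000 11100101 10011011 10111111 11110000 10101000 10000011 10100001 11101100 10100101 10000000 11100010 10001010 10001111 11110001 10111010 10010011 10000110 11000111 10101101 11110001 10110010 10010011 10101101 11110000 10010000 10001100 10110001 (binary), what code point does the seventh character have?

U+228F

Offset 0: leading byte 0xF1 = 11110001 → 4-byte char #1 = F1 84 87 B4.
Offset 4: leading byte 0xF0 = 11110000 → 4-byte char #2 = F0 9F 98 84.
Offset 8: leading byte 0xF1 = 11110001 → 4-byte char #3 = F1 B7 91 88.
Offset 12: leading byte 0xE5 = 11100101 → 3-byte char #4 = E5 9B BF.
Offset 15: leading byte 0xF0 = 11110000 → 4-byte char #5 = F0 A8 83 A1.
Offset 19: leading byte 0xEC = 11101100 → 3-byte char #6 = EC A5 80.
Offset 22: leading byte 0xE2 = 11100010 → 3-byte char #7 = E2 8A 8F.
Leading byte 0xE2 = 11100010 matches 1110xxxx → 3-byte sequence.
Byte 1: 0xE2 = 11100010, payload 0010 (4 bits).
Byte 2: 0x8A = 10001010 (10xxxxxx ✓), payload 001010.
Byte 3: 0x8F = 10001111 (10xxxxxx ✓), payload 001111.
Concatenate: 0010001010001111 = 0x228F (16 bits → U+228F).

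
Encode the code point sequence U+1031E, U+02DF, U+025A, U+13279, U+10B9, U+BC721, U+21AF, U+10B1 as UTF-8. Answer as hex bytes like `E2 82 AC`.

U+1031E: 4-byte form → F0 90 8C 9E.
U+02DF: 2-byte form → CB 9F.
U+025A: 2-byte form → C9 9A.
U+13279: 4-byte form → F0 93 89 B9.
U+10B9: 3-byte form → E1 82 B9.
U+BC721: 4-byte form → F2 BC 9C A1.
U+21AF: 3-byte form → E2 86 AF.
U+10B1: 3-byte form → E1 82 B1.
Concatenated (25 bytes): F0 90 8C 9E CB 9F C9 9A F0 93 89 B9 E1 82 B9 F2 BC 9C A1 E2 86 AF E1 82 B1.

F0 90 8C 9E CB 9F C9 9A F0 93 89 B9 E1 82 B9 F2 BC 9C A1 E2 86 AF E1 82 B1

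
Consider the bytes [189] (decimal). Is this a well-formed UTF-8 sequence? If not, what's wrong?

invalid (continuation byte with no leading byte)

Byte 0xBD = 10111101 has the form 10xxxxxx — a continuation byte — but there is no preceding leading byte.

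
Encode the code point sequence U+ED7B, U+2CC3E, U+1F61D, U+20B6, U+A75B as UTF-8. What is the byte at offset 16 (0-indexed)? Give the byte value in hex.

0x9B

U+ED7B → 3-byte form EE B5 BB at offsets 0–2.
U+2CC3E → 4-byte form F0 AC B0 BE at offsets 3–6.
U+1F61D → 4-byte form F0 9F 98 9D at offsets 7–10.
U+20B6 → 3-byte form E2 82 B6 at offsets 11–13.
U+A75B → 3-byte form EA 9D 9B at offsets 14–16.
Offset 16 falls in char 5's range; it's byte 3 of EA 9D 9B = 0x9B.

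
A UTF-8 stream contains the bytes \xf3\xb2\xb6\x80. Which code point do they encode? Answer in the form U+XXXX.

U+F2D80

Leading byte 0xF3 = 11110011 matches 11110xxx → 4-byte sequence.
Byte 1: 0xF3 = 11110011, payload 011 (3 bits).
Byte 2: 0xB2 = 10110010 (10xxxxxx ✓), payload 110010.
Byte 3: 0xB6 = 10110110 (10xxxxxx ✓), payload 110110.
Byte 4: 0x80 = 10000000 (10xxxxxx ✓), payload 000000.
Concatenate: 011110010110110000000 = 0xF2D80 (21 bits → U+F2D80).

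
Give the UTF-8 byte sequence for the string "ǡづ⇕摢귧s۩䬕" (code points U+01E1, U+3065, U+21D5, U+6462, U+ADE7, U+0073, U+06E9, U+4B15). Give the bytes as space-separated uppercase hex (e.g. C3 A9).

U+01E1: 2-byte form → C7 A1.
U+3065: 3-byte form → E3 81 A5.
U+21D5: 3-byte form → E2 87 95.
U+6462: 3-byte form → E6 91 A2.
U+ADE7: 3-byte form → EA B7 A7.
U+0073: 1-byte form → 73.
U+06E9: 2-byte form → DB A9.
U+4B15: 3-byte form → E4 AC 95.
Concatenated (20 bytes): C7 A1 E3 81 A5 E2 87 95 E6 91 A2 EA B7 A7 73 DB A9 E4 AC 95.

C7 A1 E3 81 A5 E2 87 95 E6 91 A2 EA B7 A7 73 DB A9 E4 AC 95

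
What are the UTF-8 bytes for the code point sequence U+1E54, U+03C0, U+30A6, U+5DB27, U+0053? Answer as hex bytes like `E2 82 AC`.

E1 B9 94 CF 80 E3 82 A6 F1 9D AC A7 53

U+1E54: 3-byte form → E1 B9 94.
U+03C0: 2-byte form → CF 80.
U+30A6: 3-byte form → E3 82 A6.
U+5DB27: 4-byte form → F1 9D AC A7.
U+0053: 1-byte form → 53.
Concatenated (13 bytes): E1 B9 94 CF 80 E3 82 A6 F1 9D AC A7 53.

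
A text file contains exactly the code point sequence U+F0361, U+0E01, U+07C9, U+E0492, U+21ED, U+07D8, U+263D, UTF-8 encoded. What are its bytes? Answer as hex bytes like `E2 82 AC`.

U+F0361: 4-byte form → F3 B0 8D A1.
U+0E01: 3-byte form → E0 B8 81.
U+07C9: 2-byte form → DF 89.
U+E0492: 4-byte form → F3 A0 92 92.
U+21ED: 3-byte form → E2 87 AD.
U+07D8: 2-byte form → DF 98.
U+263D: 3-byte form → E2 98 BD.
Concatenated (21 bytes): F3 B0 8D A1 E0 B8 81 DF 89 F3 A0 92 92 E2 87 AD DF 98 E2 98 BD.

F3 B0 8D A1 E0 B8 81 DF 89 F3 A0 92 92 E2 87 AD DF 98 E2 98 BD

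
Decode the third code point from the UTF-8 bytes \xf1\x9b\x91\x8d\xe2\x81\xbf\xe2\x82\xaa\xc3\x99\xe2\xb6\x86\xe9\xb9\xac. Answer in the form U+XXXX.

U+20AA

Offset 0: leading byte 0xF1 = 11110001 → 4-byte char #1 = F1 9B 91 8D.
Offset 4: leading byte 0xE2 = 11100010 → 3-byte char #2 = E2 81 BF.
Offset 7: leading byte 0xE2 = 11100010 → 3-byte char #3 = E2 82 AA.
Leading byte 0xE2 = 11100010 matches 1110xxxx → 3-byte sequence.
Byte 1: 0xE2 = 11100010, payload 0010 (4 bits).
Byte 2: 0x82 = 10000010 (10xxxxxx ✓), payload 000010.
Byte 3: 0xAA = 10101010 (10xxxxxx ✓), payload 101010.
Concatenate: 0010000010101010 = 0x20AA (16 bits → U+20AA).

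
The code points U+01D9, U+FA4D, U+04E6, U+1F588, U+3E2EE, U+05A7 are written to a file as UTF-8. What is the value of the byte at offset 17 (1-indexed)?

1-indexed offset 17 is 0-indexed offset 16.
U+01D9 → 2-byte form C7 99 at offsets 0–1.
U+FA4D → 3-byte form EF A9 8D at offsets 2–4.
U+04E6 → 2-byte form D3 A6 at offsets 5–6.
U+1F588 → 4-byte form F0 9F 96 88 at offsets 7–10.
U+3E2EE → 4-byte form F0 BE 8B AE at offsets 11–14.
U+05A7 → 2-byte form D6 A7 at offsets 15–16.
Offset 16 falls in char 6's range; it's byte 2 of D6 A7 = 0xA7.

0xA7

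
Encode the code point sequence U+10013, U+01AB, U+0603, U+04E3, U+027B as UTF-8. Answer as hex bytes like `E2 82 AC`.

U+10013: 4-byte form → F0 90 80 93.
U+01AB: 2-byte form → C6 AB.
U+0603: 2-byte form → D8 83.
U+04E3: 2-byte form → D3 A3.
U+027B: 2-byte form → C9 BB.
Concatenated (12 bytes): F0 90 80 93 C6 AB D8 83 D3 A3 C9 BB.

F0 90 80 93 C6 AB D8 83 D3 A3 C9 BB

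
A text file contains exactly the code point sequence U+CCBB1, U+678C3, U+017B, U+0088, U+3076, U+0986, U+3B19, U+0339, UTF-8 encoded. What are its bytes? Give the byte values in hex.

F3 8C AE B1 F1 A7 A3 83 C5 BB C2 88 E3 81 B6 E0 A6 86 E3 AC 99 CC B9

U+CCBB1: 4-byte form → F3 8C AE B1.
U+678C3: 4-byte form → F1 A7 A3 83.
U+017B: 2-byte form → C5 BB.
U+0088: 2-byte form → C2 88.
U+3076: 3-byte form → E3 81 B6.
U+0986: 3-byte form → E0 A6 86.
U+3B19: 3-byte form → E3 AC 99.
U+0339: 2-byte form → CC B9.
Concatenated (23 bytes): F3 8C AE B1 F1 A7 A3 83 C5 BB C2 88 E3 81 B6 E0 A6 86 E3 AC 99 CC B9.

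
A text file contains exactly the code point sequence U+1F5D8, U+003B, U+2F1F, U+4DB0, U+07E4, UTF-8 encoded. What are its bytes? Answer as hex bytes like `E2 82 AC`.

F0 9F 97 98 3B E2 BC 9F E4 B6 B0 DF A4

U+1F5D8: 4-byte form → F0 9F 97 98.
U+003B: 1-byte form → 3B.
U+2F1F: 3-byte form → E2 BC 9F.
U+4DB0: 3-byte form → E4 B6 B0.
U+07E4: 2-byte form → DF A4.
Concatenated (13 bytes): F0 9F 97 98 3B E2 BC 9F E4 B6 B0 DF A4.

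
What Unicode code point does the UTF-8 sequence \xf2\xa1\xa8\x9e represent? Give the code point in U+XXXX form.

U+A1A1E

Leading byte 0xF2 = 11110010 matches 11110xxx → 4-byte sequence.
Byte 1: 0xF2 = 11110010, payload 010 (3 bits).
Byte 2: 0xA1 = 10100001 (10xxxxxx ✓), payload 100001.
Byte 3: 0xA8 = 10101000 (10xxxxxx ✓), payload 101000.
Byte 4: 0x9E = 10011110 (10xxxxxx ✓), payload 011110.
Concatenate: 010100001101000011110 = 0xA1A1E (21 bits → U+A1A1E).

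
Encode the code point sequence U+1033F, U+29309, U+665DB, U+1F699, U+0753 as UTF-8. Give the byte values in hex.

U+1033F: 4-byte form → F0 90 8C BF.
U+29309: 4-byte form → F0 A9 8C 89.
U+665DB: 4-byte form → F1 A6 97 9B.
U+1F699: 4-byte form → F0 9F 9A 99.
U+0753: 2-byte form → DD 93.
Concatenated (18 bytes): F0 90 8C BF F0 A9 8C 89 F1 A6 97 9B F0 9F 9A 99 DD 93.

F0 90 8C BF F0 A9 8C 89 F1 A6 97 9B F0 9F 9A 99 DD 93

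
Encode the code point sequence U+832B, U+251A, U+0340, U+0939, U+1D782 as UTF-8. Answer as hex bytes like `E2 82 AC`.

E8 8C AB E2 94 9A CD 80 E0 A4 B9 F0 9D 9E 82

U+832B: 3-byte form → E8 8C AB.
U+251A: 3-byte form → E2 94 9A.
U+0340: 2-byte form → CD 80.
U+0939: 3-byte form → E0 A4 B9.
U+1D782: 4-byte form → F0 9D 9E 82.
Concatenated (15 bytes): E8 8C AB E2 94 9A CD 80 E0 A4 B9 F0 9D 9E 82.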